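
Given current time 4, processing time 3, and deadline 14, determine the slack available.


Slack = due - current_time - processing
= 14 - 4 - 3
= 7


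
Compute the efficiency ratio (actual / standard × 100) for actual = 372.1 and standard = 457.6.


Efficiency = (actual / standard) × 100
= (372.1 / 457.6) × 100
= 81.3%


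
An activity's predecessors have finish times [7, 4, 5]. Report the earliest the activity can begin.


ES = max of all predecessor completion times
Predecessors: [7, 4, 5]
ES = max(7, 4, 5)
= 7


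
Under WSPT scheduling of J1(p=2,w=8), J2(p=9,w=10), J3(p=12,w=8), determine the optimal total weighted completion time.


WSPT order (by p/w): J1 → J2 → J3
  J1: C=2, w·C=8×2=16
  J2: C=11, w·C=10×11=110
  J3: C=23, w·C=8×23=184
Σ w·C = 310
= 310


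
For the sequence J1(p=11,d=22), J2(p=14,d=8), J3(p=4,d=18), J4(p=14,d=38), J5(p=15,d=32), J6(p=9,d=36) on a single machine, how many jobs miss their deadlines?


Completion vs due date:
  J1: C=11, d=22 → on time
  J2: C=25, d=8 → TARDY
  J3: C=29, d=18 → TARDY
  J4: C=43, d=38 → TARDY
  J5: C=58, d=32 → TARDY
  J6: C=67, d=36 → TARDY
Tardy jobs: J2, J3, J4, J5, J6
Count = 5


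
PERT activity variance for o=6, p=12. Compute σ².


σ² = ((p - o) / 6)² = (p - o)² / 36
= (12 - 6)² / 36
= 6² / 36
= 36 / 36
= 1.0000


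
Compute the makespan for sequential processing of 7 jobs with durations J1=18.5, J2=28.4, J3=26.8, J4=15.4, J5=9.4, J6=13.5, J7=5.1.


Sequential makespan: sum all processing times
= 18.5 + 28.4 + 26.8 + 15.4 + 9.4 + 13.5 + 5.1
= 117.1 time units


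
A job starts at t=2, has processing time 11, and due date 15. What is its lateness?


Completion = 2 + 11 = 13
Lateness = C - d = 13 - 15
= -2


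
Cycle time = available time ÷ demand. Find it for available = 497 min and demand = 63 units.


Cycle time = available time / demand
= 497 / 63
= 7.89 min/unit


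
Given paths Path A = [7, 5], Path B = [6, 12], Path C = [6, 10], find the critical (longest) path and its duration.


Path A: 7 + 5 = 12
Path B: 6 + 12 = 18
Path C: 6 + 10 = 16
Critical path = longest = max(12, 18, 16)
= 18 (Path B)


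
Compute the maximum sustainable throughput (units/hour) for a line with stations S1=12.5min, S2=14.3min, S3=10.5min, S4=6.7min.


Bottleneck = longest station time
Station times: [12.5, 14.3, 10.5, 6.7]
Max = 14.3 min
Rate = 60 / 14.3
= 4.20 units/hour (bottleneck: 14.3min)


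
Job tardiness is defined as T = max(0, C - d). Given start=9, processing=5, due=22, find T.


Completion = start + processing = 9 + 5 = 14
Tardiness = max(0, C - d) = max(0, 14 - 22)
= max(0, -8)
= 0


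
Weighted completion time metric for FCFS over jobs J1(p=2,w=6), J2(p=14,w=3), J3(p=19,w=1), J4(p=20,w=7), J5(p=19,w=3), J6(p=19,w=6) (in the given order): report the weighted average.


Completion times:
  J1: C=2, w×C=6×2=12
  J2: C=16, w×C=3×16=48
  J3: C=35, w×C=1×35=35
  J4: C=55, w×C=7×55=385
  J5: C=74, w×C=3×74=222
  J6: C=93, w×C=6×93=558
Sum w×C = 1260
Sum w = 26
Weighted avg = 1260/26
= 48.46


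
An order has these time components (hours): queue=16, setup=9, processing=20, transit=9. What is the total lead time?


Lead time = queue + setup + processing + transit
= 16 + 9 + 20 + 9
= 54 hours


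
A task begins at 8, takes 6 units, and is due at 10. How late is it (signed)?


Completion = 8 + 6 = 14
Lateness = C - d = 14 - 10
= 4


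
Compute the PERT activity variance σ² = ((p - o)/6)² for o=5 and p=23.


σ² = ((p - o) / 6)² = (p - o)² / 36
= (23 - 5)² / 36
= 18² / 36
= 324 / 36
= 9.0000


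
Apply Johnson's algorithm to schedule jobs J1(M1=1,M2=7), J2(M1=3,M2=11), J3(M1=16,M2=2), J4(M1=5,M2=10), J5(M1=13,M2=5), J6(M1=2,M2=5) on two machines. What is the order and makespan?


Johnson's rule:
Group 1 (M1≤M2, sort by M1): ['J1', 'J6', 'J2', 'J4']
Group 2 (M1>M2, sort desc M2): ['J5', 'J3']
Sequence: J1 → J6 → J2 → J4 → J5 → J3
Makespan calculation:
  J1: M1 done=1, M2 done=8
  J6: M1 done=3, M2 done=13
  J2: M1 done=6, M2 done=24
  J4: M1 done=11, M2 done=34
  J5: M1 done=24, M2 done=39
  J3: M1 done=40, M2 done=42
= Sequence: J1 → J6 → J2 → J4 → J5 → J3, Makespan: 42


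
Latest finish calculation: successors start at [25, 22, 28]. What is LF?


LF = min of all successor start times
Successors start at: [25, 22, 28]
LF = min(25, 22, 28)
= 22


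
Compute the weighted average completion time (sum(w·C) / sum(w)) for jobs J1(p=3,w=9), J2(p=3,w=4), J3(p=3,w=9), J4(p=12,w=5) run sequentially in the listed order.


Completion times:
  J1: C=3, w×C=9×3=27
  J2: C=6, w×C=4×6=24
  J3: C=9, w×C=9×9=81
  J4: C=21, w×C=5×21=105
Sum w×C = 237
Sum w = 27
Weighted avg = 237/27
= 8.78


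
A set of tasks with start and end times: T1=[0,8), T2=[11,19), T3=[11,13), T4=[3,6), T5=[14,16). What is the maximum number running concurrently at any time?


Check each time point for overlaps:
  t=3: 2 tasks active (T1, T4)
Max concurrent = 2


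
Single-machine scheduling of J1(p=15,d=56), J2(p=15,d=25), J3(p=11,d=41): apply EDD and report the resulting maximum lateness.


EDD order: J2 → J3 → J1
Completion and lateness:
  J2: C=15, d=25, L=15-25=-10
  J3: C=26, d=41, L=26-41=-15
  J1: C=41, d=56, L=41-56=-15
Lmax = max(-10, -15, -15)
= -10


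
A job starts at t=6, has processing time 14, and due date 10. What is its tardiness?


Completion = start + processing = 6 + 14 = 20
Tardiness = max(0, C - d) = max(0, 20 - 10)
= max(0, 10)
= 10


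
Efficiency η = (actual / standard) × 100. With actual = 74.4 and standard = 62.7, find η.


Efficiency = (actual / standard) × 100
= (74.4 / 62.7) × 100
= 118.7%


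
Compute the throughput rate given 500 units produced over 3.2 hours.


Throughput = units / time
= 500 / 3.2
= 156.2 units/hour


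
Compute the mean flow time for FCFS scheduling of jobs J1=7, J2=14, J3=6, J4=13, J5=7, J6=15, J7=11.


Completion times:
  J1: completes at 7
  J2: completes at 21
  J3: completes at 27
  J4: completes at 40
  J5: completes at 47
  J6: completes at 62
  J7: completes at 73
Sum = 277
Average = 277/7
= 39.57


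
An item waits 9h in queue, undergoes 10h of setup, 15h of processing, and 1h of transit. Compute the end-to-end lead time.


Lead time = queue + setup + processing + transit
= 9 + 10 + 15 + 1
= 35 hours


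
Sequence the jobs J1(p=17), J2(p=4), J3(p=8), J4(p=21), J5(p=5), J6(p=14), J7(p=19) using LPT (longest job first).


LPT: sort by longest processing time first
  J4: p=21
  J7: p=19
  J1: p=17
  J6: p=14
  J3: p=8
  J5: p=5
  J2: p=4
Order: J4 → J7 → J1 → J6 → J3 → J5 → J2


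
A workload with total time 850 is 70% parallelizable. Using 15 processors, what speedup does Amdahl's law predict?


Amdahl's law: T_p = T × ((1-p) + p/N)
= 850 × ((1-0.7) + 0.7/15)
= 850 × (0.30 + 0.0467)
= 850 × 0.3467
= 294.67
Speedup = 850/294.67
= 2.88×


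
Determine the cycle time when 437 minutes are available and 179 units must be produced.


Cycle time = available time / demand
= 437 / 179
= 2.44 min/unit


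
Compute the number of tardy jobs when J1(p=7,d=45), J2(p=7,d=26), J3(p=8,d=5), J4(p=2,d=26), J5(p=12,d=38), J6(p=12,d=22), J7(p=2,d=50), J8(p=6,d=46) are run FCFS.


Completion vs due date:
  J1: C=7, d=45 → on time
  J2: C=14, d=26 → on time
  J3: C=22, d=5 → TARDY
  J4: C=24, d=26 → on time
  J5: C=36, d=38 → on time
  J6: C=48, d=22 → TARDY
  J7: C=50, d=50 → on time
  J8: C=56, d=46 → TARDY
Tardy jobs: J3, J6, J8
Count = 3


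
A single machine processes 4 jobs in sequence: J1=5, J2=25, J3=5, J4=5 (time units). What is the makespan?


Sequential makespan: sum all processing times
= 5 + 25 + 5 + 5
= 40 time units


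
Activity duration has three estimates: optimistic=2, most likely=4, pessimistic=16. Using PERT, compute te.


te = (o + 4m + p) / 6
= (2 + 4×4 + 16) / 6
= (2 + 16 + 16) / 6
= 34 / 6
= 5.67


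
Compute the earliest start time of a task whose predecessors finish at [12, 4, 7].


ES = max of all predecessor completion times
Predecessors: [12, 4, 7]
ES = max(12, 4, 7)
= 12


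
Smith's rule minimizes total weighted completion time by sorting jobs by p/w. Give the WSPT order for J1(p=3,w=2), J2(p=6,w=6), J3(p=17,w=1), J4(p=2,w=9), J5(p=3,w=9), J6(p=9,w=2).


WSPT (Smith's rule): sort by p/w ascending
  J4: p/w = 2/9 = 0.222
  J5: p/w = 3/9 = 0.333
  J2: p/w = 6/6 = 1.000
  J1: p/w = 3/2 = 1.500
  J6: p/w = 9/2 = 4.500
  J3: p/w = 17/1 = 17.000
Order: J4 → J5 → J2 → J1 → J6 → J3


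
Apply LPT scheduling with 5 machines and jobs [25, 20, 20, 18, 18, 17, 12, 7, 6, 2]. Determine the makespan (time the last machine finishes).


Jobs (LPT sorted): [25, 20, 20, 18, 18, 17, 12, 7, 6, 2]
Machines: 5
  J=25 → Machine 1 (load: 0+25=25)
  J=20 → Machine 2 (load: 0+20=20)
  J=20 → Machine 3 (load: 0+20=20)
  J=18 → Machine 4 (load: 0+18=18)
  J=18 → Machine 5 (load: 0+18=18)
  J=17 → Machine 4 (load: 18+17=35)
  J=12 → Machine 5 (load: 18+12=30)
  J=7 → Machine 2 (load: 20+7=27)
  J=6 → Machine 3 (load: 20+6=26)
  J=2 → Machine 1 (load: 25+2=27)
Machine loads: [27, 27, 26, 35, 30]
Makespan = max = 35 time units


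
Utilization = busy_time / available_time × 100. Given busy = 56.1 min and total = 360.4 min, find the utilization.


Utilization = busy / total × 100
= 56.1 / 360.4 × 100
= 15.6%


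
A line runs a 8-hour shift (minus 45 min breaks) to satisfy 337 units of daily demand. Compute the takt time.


Available = 8×60 - 45 = 435 min
Takt time = 435 / 337
= 1.29 min/unit


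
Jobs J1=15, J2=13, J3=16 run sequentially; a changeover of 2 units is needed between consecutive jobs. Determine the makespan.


Makespan = Σ processing + (n-1) × setup
= (15 + 13 + 16) + (3-1)×2
= 44 + 4
= 48 time units


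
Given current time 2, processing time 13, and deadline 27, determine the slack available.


Slack = due - current_time - processing
= 27 - 2 - 13
= 12


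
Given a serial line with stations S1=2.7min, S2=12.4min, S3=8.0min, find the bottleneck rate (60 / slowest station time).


Bottleneck = longest station time
Station times: [2.7, 12.4, 8.0]
Max = 12.4 min
Rate = 60 / 12.4
= 4.84 units/hour (bottleneck: 12.4min)


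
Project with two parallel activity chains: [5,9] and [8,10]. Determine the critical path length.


Path A: 5 + 9 = 14
Path B: 8 + 10 = 18
Critical path = longest = max(14, 18)
= 18 (Path B)


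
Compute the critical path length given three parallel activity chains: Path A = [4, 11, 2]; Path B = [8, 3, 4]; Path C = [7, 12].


Path A: 4 + 11 + 2 = 17
Path B: 8 + 3 + 4 = 15
Path C: 7 + 12 = 19
Critical path = longest = max(17, 15, 19)
= 19 (Path C)


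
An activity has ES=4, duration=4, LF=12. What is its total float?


EF = ES + duration = 4 + 4 = 8
LS = LF - duration = 12 - 4 = 8
Total Float = LF - EF = 12 - 8
(or LS - ES = 8 - 4)
= 4


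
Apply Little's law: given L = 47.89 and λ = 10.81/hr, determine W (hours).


Little's law: L = λW → W = L / λ
= 47.89 / 10.81
= 4.43 hours


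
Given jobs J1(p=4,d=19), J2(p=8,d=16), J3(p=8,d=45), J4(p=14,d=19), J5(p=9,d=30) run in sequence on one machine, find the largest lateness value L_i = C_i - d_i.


Lateness per job (L = C - d):
  J1: C=4, d=19, L=-15
  J2: C=12, d=16, L=-4
  J3: C=20, d=45, L=-25
  J4: C=34, d=19, L=15
  J5: C=43, d=30, L=13
Lmax = max(-15, -4, -25, 15, 13)
= 15


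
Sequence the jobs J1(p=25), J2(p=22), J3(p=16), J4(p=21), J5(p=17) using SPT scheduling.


SPT: sort by shortest processing time
  J3: p=16
  J5: p=17
  J4: p=21
  J2: p=22
  J1: p=25
Order: J3 → J5 → J4 → J2 → J1


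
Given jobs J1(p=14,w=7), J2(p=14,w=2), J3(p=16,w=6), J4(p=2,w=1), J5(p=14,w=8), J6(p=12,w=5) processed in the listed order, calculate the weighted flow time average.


Completion times:
  J1: C=14, w×C=7×14=98
  J2: C=28, w×C=2×28=56
  J3: C=44, w×C=6×44=264
  J4: C=46, w×C=1×46=46
  J5: C=60, w×C=8×60=480
  J6: C=72, w×C=5×72=360
Sum w×C = 1304
Sum w = 29
Weighted avg = 1304/29
= 44.97


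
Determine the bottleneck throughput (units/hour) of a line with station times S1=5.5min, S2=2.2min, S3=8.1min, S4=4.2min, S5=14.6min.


Bottleneck = longest station time
Station times: [5.5, 2.2, 8.1, 4.2, 14.6]
Max = 14.6 min
Rate = 60 / 14.6
= 4.11 units/hour (bottleneck: 14.6min)


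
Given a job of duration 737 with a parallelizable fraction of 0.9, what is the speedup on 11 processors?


Amdahl's law: T_p = T × ((1-p) + p/N)
= 737 × ((1-0.9) + 0.9/11)
= 737 × (0.10 + 0.0818)
= 737 × 0.1818
= 134.00
Speedup = 737/134.00
= 5.50×


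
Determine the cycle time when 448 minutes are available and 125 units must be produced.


Cycle time = available time / demand
= 448 / 125
= 3.58 min/unit


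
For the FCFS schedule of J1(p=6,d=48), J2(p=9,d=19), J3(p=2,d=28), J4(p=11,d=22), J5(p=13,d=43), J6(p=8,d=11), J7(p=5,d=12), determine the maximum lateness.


Lateness per job (L = C - d):
  J1: C=6, d=48, L=-42
  J2: C=15, d=19, L=-4
  J3: C=17, d=28, L=-11
  J4: C=28, d=22, L=6
  J5: C=41, d=43, L=-2
  J6: C=49, d=11, L=38
  J7: C=54, d=12, L=42
Lmax = max(-42, -4, -11, 6, -2, 38, 42)
= 42


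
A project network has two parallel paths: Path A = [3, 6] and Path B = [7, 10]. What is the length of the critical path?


Path A: 3 + 6 = 9
Path B: 7 + 10 = 17
Critical path = longest = max(9, 17)
= 17 (Path B)


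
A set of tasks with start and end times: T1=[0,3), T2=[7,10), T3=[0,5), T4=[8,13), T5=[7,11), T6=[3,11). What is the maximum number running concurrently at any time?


Check each time point for overlaps:
  t=8: 4 tasks active (T2, T4, T5, T6)
Max concurrent = 4


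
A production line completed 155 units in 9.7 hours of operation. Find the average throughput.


Throughput = units / time
= 155 / 9.7
= 16.0 units/hour


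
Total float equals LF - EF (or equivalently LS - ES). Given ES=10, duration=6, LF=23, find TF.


EF = ES + duration = 10 + 6 = 16
LS = LF - duration = 23 - 6 = 17
Total Float = LF - EF = 23 - 16
(or LS - ES = 17 - 10)
= 7


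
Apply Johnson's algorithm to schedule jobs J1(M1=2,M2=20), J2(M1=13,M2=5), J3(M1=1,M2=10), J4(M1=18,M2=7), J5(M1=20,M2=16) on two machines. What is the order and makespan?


Johnson's rule:
Group 1 (M1≤M2, sort by M1): ['J3', 'J1']
Group 2 (M1>M2, sort desc M2): ['J5', 'J4', 'J2']
Sequence: J3 → J1 → J5 → J4 → J2
Makespan calculation:
  J3: M1 done=1, M2 done=11
  J1: M1 done=3, M2 done=31
  J5: M1 done=23, M2 done=47
  J4: M1 done=41, M2 done=54
  J2: M1 done=54, M2 done=59
= Sequence: J3 → J1 → J5 → J4 → J2, Makespan: 59


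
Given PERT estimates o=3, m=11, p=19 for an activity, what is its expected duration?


te = (o + 4m + p) / 6
= (3 + 4×11 + 19) / 6
= (3 + 44 + 19) / 6
= 66 / 6
= 11.00


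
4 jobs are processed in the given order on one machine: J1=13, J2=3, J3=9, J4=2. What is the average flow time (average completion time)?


Completion times:
  J1: completes at 13
  J2: completes at 16
  J3: completes at 25
  J4: completes at 27
Sum = 81
Average = 81/4
= 20.25


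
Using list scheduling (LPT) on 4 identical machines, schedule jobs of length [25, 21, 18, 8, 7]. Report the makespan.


Jobs (LPT sorted): [25, 21, 18, 8, 7]
Machines: 4
  J=25 → Machine 1 (load: 0+25=25)
  J=21 → Machine 2 (load: 0+21=21)
  J=18 → Machine 3 (load: 0+18=18)
  J=8 → Machine 4 (load: 0+8=8)
  J=7 → Machine 4 (load: 8+7=15)
Machine loads: [25, 21, 18, 15]
Makespan = max = 25 time units


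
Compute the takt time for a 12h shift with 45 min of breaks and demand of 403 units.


Available = 12×60 - 45 = 675 min
Takt time = 675 / 403
= 1.67 min/unit


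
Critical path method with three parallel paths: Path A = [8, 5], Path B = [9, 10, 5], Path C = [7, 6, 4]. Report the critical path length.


Path A: 8 + 5 = 13
Path B: 9 + 10 + 5 = 24
Path C: 7 + 6 + 4 = 17
Critical path = longest = max(13, 24, 17)
= 24 (Path B)


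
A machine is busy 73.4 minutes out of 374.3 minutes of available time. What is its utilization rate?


Utilization = busy / total × 100
= 73.4 / 374.3 × 100
= 19.6%


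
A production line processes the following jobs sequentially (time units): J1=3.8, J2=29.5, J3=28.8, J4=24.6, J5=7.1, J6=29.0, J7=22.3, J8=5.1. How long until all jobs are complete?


Sequential makespan: sum all processing times
= 3.8 + 29.5 + 28.8 + 24.6 + 7.1 + 29.0 + 22.3 + 5.1
= 150.2 time units


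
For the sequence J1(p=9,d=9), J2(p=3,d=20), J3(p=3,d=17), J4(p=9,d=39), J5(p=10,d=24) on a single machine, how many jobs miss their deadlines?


Completion vs due date:
  J1: C=9, d=9 → on time
  J2: C=12, d=20 → on time
  J3: C=15, d=17 → on time
  J4: C=24, d=39 → on time
  J5: C=34, d=24 → TARDY
Tardy jobs: J5
Count = 1


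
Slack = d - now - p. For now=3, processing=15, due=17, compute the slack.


Slack = due - current_time - processing
= 17 - 3 - 15
= -1


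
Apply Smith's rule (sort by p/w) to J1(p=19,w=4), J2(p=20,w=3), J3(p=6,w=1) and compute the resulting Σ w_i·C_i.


WSPT order (by p/w): J1 → J3 → J2
  J1: C=19, w·C=4×19=76
  J3: C=25, w·C=1×25=25
  J2: C=45, w·C=3×45=135
Σ w·C = 236
= 236


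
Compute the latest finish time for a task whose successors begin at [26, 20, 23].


LF = min of all successor start times
Successors start at: [26, 20, 23]
LF = min(26, 20, 23)
= 20


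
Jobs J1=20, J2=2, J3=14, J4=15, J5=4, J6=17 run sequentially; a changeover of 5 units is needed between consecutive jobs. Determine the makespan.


Makespan = Σ processing + (n-1) × setup
= (20 + 2 + 14 + 15 + 4 + 17) + (6-1)×5
= 72 + 25
= 97 time units


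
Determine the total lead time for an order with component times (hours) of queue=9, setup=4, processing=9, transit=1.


Lead time = queue + setup + processing + transit
= 9 + 4 + 9 + 1
= 23 hours


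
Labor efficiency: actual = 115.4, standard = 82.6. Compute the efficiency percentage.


Efficiency = (actual / standard) × 100
= (115.4 / 82.6) × 100
= 139.7%


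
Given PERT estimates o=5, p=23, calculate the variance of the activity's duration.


σ² = ((p - o) / 6)² = (p - o)² / 36
= (23 - 5)² / 36
= 18² / 36
= 324 / 36
= 9.0000


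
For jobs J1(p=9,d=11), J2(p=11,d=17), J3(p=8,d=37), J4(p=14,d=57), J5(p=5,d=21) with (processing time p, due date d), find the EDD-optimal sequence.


EDD: sort by earliest due date
  J1: d=11, p=9
  J2: d=17, p=11
  J5: d=21, p=5
  J3: d=37, p=8
  J4: d=57, p=14
Order: J1 → J2 → J5 → J3 → J4


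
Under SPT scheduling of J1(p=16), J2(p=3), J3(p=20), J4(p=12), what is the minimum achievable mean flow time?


SPT order: J2 → J4 → J1 → J3
Completion times:
  J2: C=3
  J4: C=15
  J1: C=31
  J3: C=51
Sum = 100, n = 4
Mean flow = 100/4
= 25.00


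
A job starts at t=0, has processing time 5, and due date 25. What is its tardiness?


Completion = start + processing = 0 + 5 = 5
Tardiness = max(0, C - d) = max(0, 5 - 25)
= max(0, -20)
= 0


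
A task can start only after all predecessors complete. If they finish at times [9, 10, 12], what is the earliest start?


ES = max of all predecessor completion times
Predecessors: [9, 10, 12]
ES = max(9, 10, 12)
= 12


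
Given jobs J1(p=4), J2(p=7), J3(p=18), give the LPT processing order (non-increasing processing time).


LPT: sort by longest processing time first
  J3: p=18
  J2: p=7
  J1: p=4
Order: J3 → J2 → J1


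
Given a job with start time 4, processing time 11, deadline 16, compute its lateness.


Completion = 4 + 11 = 15
Lateness = C - d = 15 - 16
= -1


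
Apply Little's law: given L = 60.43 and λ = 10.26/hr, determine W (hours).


Little's law: L = λW → W = L / λ
= 60.43 / 10.26
= 5.89 hours


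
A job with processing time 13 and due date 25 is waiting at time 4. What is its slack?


Slack = due - current_time - processing
= 25 - 4 - 13
= 8


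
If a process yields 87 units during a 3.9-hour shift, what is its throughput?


Throughput = units / time
= 87 / 3.9
= 22.3 units/hour


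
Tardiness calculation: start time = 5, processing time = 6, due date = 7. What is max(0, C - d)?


Completion = start + processing = 5 + 6 = 11
Tardiness = max(0, C - d) = max(0, 11 - 7)
= max(0, 4)
= 4


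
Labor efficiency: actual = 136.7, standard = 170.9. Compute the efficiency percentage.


Efficiency = (actual / standard) × 100
= (136.7 / 170.9) × 100
= 80.0%


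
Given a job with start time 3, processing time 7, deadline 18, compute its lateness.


Completion = 3 + 7 = 10
Lateness = C - d = 10 - 18
= -8


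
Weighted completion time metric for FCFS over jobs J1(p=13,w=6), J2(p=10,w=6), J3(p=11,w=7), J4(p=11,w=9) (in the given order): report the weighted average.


Completion times:
  J1: C=13, w×C=6×13=78
  J2: C=23, w×C=6×23=138
  J3: C=34, w×C=7×34=238
  J4: C=45, w×C=9×45=405
Sum w×C = 859
Sum w = 28
Weighted avg = 859/28
= 30.68


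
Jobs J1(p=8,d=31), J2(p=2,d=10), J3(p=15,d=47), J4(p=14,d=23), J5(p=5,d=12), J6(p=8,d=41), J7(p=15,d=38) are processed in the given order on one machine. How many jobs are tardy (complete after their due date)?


Completion vs due date:
  J1: C=8, d=31 → on time
  J2: C=10, d=10 → on time
  J3: C=25, d=47 → on time
  J4: C=39, d=23 → TARDY
  J5: C=44, d=12 → TARDY
  J6: C=52, d=41 → TARDY
  J7: C=67, d=38 → TARDY
Tardy jobs: J4, J5, J6, J7
Count = 4


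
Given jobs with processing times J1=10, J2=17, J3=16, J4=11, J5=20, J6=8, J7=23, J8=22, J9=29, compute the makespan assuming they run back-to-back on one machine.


Sequential makespan: sum all processing times
= 10 + 17 + 16 + 11 + 20 + 8 + 23 + 22 + 29
= 156 time units


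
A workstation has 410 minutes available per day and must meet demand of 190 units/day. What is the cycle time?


Cycle time = available time / demand
= 410 / 190
= 2.16 min/unit


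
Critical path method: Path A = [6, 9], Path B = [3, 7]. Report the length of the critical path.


Path A: 6 + 9 = 15
Path B: 3 + 7 = 10
Critical path = longest = max(15, 10)
= 15 (Path A)


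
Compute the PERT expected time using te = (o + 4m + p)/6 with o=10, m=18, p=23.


te = (o + 4m + p) / 6
= (10 + 4×18 + 23) / 6
= (10 + 72 + 23) / 6
= 105 / 6
= 17.50


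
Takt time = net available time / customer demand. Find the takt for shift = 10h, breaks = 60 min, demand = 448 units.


Available = 10×60 - 60 = 540 min
Takt time = 540 / 448
= 1.21 min/unit


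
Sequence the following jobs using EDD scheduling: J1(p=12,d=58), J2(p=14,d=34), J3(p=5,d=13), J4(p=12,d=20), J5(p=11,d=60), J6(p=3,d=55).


EDD: sort by earliest due date
  J3: d=13, p=5
  J4: d=20, p=12
  J2: d=34, p=14
  J6: d=55, p=3
  J1: d=58, p=12
  J5: d=60, p=11
Order: J3 → J4 → J2 → J6 → J1 → J5


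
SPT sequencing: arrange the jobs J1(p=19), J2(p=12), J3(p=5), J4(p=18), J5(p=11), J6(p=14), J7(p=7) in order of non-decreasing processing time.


SPT: sort by shortest processing time
  J3: p=5
  J7: p=7
  J5: p=11
  J2: p=12
  J6: p=14
  J4: p=18
  J1: p=19
Order: J3 → J7 → J5 → J2 → J6 → J4 → J1


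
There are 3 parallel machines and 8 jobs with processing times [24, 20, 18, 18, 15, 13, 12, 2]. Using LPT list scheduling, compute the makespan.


Jobs (LPT sorted): [24, 20, 18, 18, 15, 13, 12, 2]
Machines: 3
  J=24 → Machine 1 (load: 0+24=24)
  J=20 → Machine 2 (load: 0+20=20)
  J=18 → Machine 3 (load: 0+18=18)
  J=18 → Machine 3 (load: 18+18=36)
  J=15 → Machine 2 (load: 20+15=35)
  J=13 → Machine 1 (load: 24+13=37)
  J=12 → Machine 2 (load: 35+12=47)
  J=2 → Machine 3 (load: 36+2=38)
Machine loads: [37, 47, 38]
Makespan = max = 47 time units


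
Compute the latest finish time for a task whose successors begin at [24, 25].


LF = min of all successor start times
Successors start at: [24, 25]
LF = min(24, 25)
= 24


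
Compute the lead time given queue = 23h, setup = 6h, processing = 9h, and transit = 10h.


Lead time = queue + setup + processing + transit
= 23 + 6 + 9 + 10
= 48 hours


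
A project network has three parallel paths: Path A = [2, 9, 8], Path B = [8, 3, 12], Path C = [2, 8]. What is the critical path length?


Path A: 2 + 9 + 8 = 19
Path B: 8 + 3 + 12 = 23
Path C: 2 + 8 = 10
Critical path = longest = max(19, 23, 10)
= 23 (Path B)


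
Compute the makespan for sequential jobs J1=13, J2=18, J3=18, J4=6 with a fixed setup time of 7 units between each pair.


Makespan = Σ processing + (n-1) × setup
= (13 + 18 + 18 + 6) + (4-1)×7
= 55 + 21
= 76 time units


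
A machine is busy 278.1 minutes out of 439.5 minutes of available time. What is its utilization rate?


Utilization = busy / total × 100
= 278.1 / 439.5 × 100
= 63.3%


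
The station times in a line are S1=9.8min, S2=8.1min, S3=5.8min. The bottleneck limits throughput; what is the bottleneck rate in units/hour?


Bottleneck = longest station time
Station times: [9.8, 8.1, 5.8]
Max = 9.8 min
Rate = 60 / 9.8
= 6.12 units/hour (bottleneck: 9.8min)


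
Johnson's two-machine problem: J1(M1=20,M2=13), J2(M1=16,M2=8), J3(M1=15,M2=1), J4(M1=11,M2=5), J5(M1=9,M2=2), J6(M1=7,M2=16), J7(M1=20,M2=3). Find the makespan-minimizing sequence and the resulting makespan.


Johnson's rule:
Group 1 (M1≤M2, sort by M1): ['J6']
Group 2 (M1>M2, sort desc M2): ['J1', 'J2', 'J4', 'J7', 'J5', 'J3']
Sequence: J6 → J1 → J2 → J4 → J7 → J5 → J3
Makespan calculation:
  J6: M1 done=7, M2 done=23
  J1: M1 done=27, M2 done=40
  J2: M1 done=43, M2 done=51
  J4: M1 done=54, M2 done=59
  J7: M1 done=74, M2 done=77
  J5: M1 done=83, M2 done=85
  J3: M1 done=98, M2 done=99
= Sequence: J6 → J1 → J2 → J4 → J7 → J5 → J3, Makespan: 99


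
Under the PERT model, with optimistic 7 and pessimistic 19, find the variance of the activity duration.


σ² = ((p - o) / 6)² = (p - o)² / 36
= (19 - 7)² / 36
= 12² / 36
= 144 / 36
= 4.0000


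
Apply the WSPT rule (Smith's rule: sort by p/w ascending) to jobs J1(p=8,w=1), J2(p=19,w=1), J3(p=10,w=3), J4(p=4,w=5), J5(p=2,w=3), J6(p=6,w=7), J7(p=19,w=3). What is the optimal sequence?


WSPT (Smith's rule): sort by p/w ascending
  J5: p/w = 2/3 = 0.667
  J4: p/w = 4/5 = 0.800
  J6: p/w = 6/7 = 0.857
  J3: p/w = 10/3 = 3.333
  J7: p/w = 19/3 = 6.333
  J1: p/w = 8/1 = 8.000
  J2: p/w = 19/1 = 19.000
Order: J5 → J4 → J6 → J3 → J7 → J1 → J2


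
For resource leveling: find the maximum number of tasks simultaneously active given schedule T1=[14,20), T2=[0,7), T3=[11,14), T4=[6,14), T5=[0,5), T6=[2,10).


Check each time point for overlaps:
  t=2: 3 tasks active (T2, T5, T6)
Max concurrent = 3


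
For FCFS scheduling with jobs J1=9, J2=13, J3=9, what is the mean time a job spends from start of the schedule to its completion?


Completion times:
  J1: completes at 9
  J2: completes at 22
  J3: completes at 31
Sum = 62
Average = 62/3
= 20.67


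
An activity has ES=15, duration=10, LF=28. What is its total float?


EF = ES + duration = 15 + 10 = 25
LS = LF - duration = 28 - 10 = 18
Total Float = LF - EF = 28 - 25
(or LS - ES = 18 - 15)
= 3


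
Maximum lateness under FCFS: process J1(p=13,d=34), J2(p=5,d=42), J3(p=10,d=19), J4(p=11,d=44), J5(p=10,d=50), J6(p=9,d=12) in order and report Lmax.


Lateness per job (L = C - d):
  J1: C=13, d=34, L=-21
  J2: C=18, d=42, L=-24
  J3: C=28, d=19, L=9
  J4: C=39, d=44, L=-5
  J5: C=49, d=50, L=-1
  J6: C=58, d=12, L=46
Lmax = max(-21, -24, 9, -5, -1, 46)
= 46


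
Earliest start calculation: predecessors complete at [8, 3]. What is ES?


ES = max of all predecessor completion times
Predecessors: [8, 3]
ES = max(8, 3)
= 8


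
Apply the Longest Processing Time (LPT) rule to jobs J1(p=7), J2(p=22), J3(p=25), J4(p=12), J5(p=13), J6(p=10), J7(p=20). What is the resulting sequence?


LPT: sort by longest processing time first
  J3: p=25
  J2: p=22
  J7: p=20
  J5: p=13
  J4: p=12
  J6: p=10
  J1: p=7
Order: J3 → J2 → J7 → J5 → J4 → J6 → J1


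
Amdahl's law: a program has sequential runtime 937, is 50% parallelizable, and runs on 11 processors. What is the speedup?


Amdahl's law: T_p = T × ((1-p) + p/N)
= 937 × ((1-0.5) + 0.5/11)
= 937 × (0.50 + 0.0455)
= 937 × 0.5455
= 511.09
Speedup = 937/511.09
= 1.83×


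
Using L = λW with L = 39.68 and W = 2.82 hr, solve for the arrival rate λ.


Little's law: L = λW → λ = L / W
= 39.68 / 2.82
= 14.07 per hour


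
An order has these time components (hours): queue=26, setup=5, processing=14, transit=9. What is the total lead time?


Lead time = queue + setup + processing + transit
= 26 + 5 + 14 + 9
= 54 hours


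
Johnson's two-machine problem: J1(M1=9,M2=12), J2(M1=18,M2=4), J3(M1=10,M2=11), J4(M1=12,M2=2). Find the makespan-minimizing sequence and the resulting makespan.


Johnson's rule:
Group 1 (M1≤M2, sort by M1): ['J1', 'J3']
Group 2 (M1>M2, sort desc M2): ['J2', 'J4']
Sequence: J1 → J3 → J2 → J4
Makespan calculation:
  J1: M1 done=9, M2 done=21
  J3: M1 done=19, M2 done=32
  J2: M1 done=37, M2 done=41
  J4: M1 done=49, M2 done=51
= Sequence: J1 → J3 → J2 → J4, Makespan: 51


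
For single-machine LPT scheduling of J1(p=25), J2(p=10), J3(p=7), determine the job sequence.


LPT: sort by longest processing time first
  J1: p=25
  J2: p=10
  J3: p=7
Order: J1 → J2 → J3


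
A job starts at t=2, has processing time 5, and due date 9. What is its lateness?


Completion = 2 + 5 = 7
Lateness = C - d = 7 - 9
= -2


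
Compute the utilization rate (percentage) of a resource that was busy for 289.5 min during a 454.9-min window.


Utilization = busy / total × 100
= 289.5 / 454.9 × 100
= 63.6%


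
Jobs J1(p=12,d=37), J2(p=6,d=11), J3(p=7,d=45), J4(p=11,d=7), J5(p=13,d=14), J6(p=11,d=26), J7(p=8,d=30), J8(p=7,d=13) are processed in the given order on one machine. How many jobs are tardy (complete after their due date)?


Completion vs due date:
  J1: C=12, d=37 → on time
  J2: C=18, d=11 → TARDY
  J3: C=25, d=45 → on time
  J4: C=36, d=7 → TARDY
  J5: C=49, d=14 → TARDY
  J6: C=60, d=26 → TARDY
  J7: C=68, d=30 → TARDY
  J8: C=75, d=13 → TARDY
Tardy jobs: J2, J4, J5, J6, J7, J8
Count = 6


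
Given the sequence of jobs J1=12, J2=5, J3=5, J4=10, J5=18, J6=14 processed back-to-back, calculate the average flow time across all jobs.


Completion times:
  J1: completes at 12
  J2: completes at 17
  J3: completes at 22
  J4: completes at 32
  J5: completes at 50
  J6: completes at 64
Sum = 197
Average = 197/6
= 32.83


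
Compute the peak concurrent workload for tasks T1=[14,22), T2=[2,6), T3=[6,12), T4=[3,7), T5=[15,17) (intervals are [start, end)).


Check each time point for overlaps:
  t=3: 2 tasks active (T2, T4)
Max concurrent = 2


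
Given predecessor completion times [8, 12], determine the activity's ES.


ES = max of all predecessor completion times
Predecessors: [8, 12]
ES = max(8, 12)
= 12


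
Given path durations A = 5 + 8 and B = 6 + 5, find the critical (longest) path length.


Path A: 5 + 8 = 13
Path B: 6 + 5 = 11
Critical path = longest = max(13, 11)
= 13 (Path A)


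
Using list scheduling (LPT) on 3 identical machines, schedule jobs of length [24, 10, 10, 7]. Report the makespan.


Jobs (LPT sorted): [24, 10, 10, 7]
Machines: 3
  J=24 → Machine 1 (load: 0+24=24)
  J=10 → Machine 2 (load: 0+10=10)
  J=10 → Machine 3 (load: 0+10=10)
  J=7 → Machine 2 (load: 10+7=17)
Machine loads: [24, 17, 10]
Makespan = max = 24 time units


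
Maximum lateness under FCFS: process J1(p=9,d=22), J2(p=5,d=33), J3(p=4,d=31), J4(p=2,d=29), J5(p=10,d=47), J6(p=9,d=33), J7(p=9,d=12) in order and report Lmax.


Lateness per job (L = C - d):
  J1: C=9, d=22, L=-13
  J2: C=14, d=33, L=-19
  J3: C=18, d=31, L=-13
  J4: C=20, d=29, L=-9
  J5: C=30, d=47, L=-17
  J6: C=39, d=33, L=6
  J7: C=48, d=12, L=36
Lmax = max(-13, -19, -13, -9, -17, 6, 36)
= 36


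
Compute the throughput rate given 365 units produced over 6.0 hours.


Throughput = units / time
= 365 / 6.0
= 60.8 units/hour


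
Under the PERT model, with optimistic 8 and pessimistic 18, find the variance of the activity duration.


σ² = ((p - o) / 6)² = (p - o)² / 36
= (18 - 8)² / 36
= 10² / 36
= 100 / 36
= 2.7778


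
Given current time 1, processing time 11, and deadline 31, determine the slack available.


Slack = due - current_time - processing
= 31 - 1 - 11
= 19


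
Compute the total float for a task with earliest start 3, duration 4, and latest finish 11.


EF = ES + duration = 3 + 4 = 7
LS = LF - duration = 11 - 4 = 7
Total Float = LF - EF = 11 - 7
(or LS - ES = 7 - 3)
= 4


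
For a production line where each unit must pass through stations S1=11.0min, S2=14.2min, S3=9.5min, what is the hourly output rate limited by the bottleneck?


Bottleneck = longest station time
Station times: [11.0, 14.2, 9.5]
Max = 14.2 min
Rate = 60 / 14.2
= 4.23 units/hour (bottleneck: 14.2min)


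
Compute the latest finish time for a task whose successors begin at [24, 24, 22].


LF = min of all successor start times
Successors start at: [24, 24, 22]
LF = min(24, 24, 22)
= 22


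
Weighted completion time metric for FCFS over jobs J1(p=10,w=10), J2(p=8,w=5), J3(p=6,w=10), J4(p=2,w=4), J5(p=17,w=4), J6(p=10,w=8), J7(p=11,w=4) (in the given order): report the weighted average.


Completion times:
  J1: C=10, w×C=10×10=100
  J2: C=18, w×C=5×18=90
  J3: C=24, w×C=10×24=240
  J4: C=26, w×C=4×26=104
  J5: C=43, w×C=4×43=172
  J6: C=53, w×C=8×53=424
  J7: C=64, w×C=4×64=256
Sum w×C = 1386
Sum w = 45
Weighted avg = 1386/45
= 30.80


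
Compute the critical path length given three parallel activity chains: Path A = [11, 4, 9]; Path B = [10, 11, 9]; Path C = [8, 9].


Path A: 11 + 4 + 9 = 24
Path B: 10 + 11 + 9 = 30
Path C: 8 + 9 = 17
Critical path = longest = max(24, 30, 17)
= 30 (Path B)


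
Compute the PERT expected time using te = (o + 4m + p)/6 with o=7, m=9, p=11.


te = (o + 4m + p) / 6
= (7 + 4×9 + 11) / 6
= (7 + 36 + 11) / 6
= 54 / 6
= 9.00


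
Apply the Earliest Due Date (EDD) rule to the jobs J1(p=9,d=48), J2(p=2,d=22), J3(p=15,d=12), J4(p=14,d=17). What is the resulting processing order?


EDD: sort by earliest due date
  J3: d=12, p=15
  J4: d=17, p=14
  J2: d=22, p=2
  J1: d=48, p=9
Order: J3 → J4 → J2 → J1


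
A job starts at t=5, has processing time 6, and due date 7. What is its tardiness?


Completion = start + processing = 5 + 6 = 11
Tardiness = max(0, C - d) = max(0, 11 - 7)
= max(0, 4)
= 4


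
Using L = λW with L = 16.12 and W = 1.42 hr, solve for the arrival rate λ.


Little's law: L = λW → λ = L / W
= 16.12 / 1.42
= 11.35 per hour


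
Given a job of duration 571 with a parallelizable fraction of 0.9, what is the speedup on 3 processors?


Amdahl's law: T_p = T × ((1-p) + p/N)
= 571 × ((1-0.9) + 0.9/3)
= 571 × (0.10 + 0.3000)
= 571 × 0.4000
= 228.40
Speedup = 571/228.40
= 2.50×


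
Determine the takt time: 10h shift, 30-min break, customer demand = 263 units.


Available = 10×60 - 30 = 570 min
Takt time = 570 / 263
= 2.17 min/unit


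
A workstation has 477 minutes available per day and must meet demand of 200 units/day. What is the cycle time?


Cycle time = available time / demand
= 477 / 200
= 2.38 min/unit


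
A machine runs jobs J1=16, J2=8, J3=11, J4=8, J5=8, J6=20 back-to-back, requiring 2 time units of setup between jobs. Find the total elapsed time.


Makespan = Σ processing + (n-1) × setup
= (16 + 8 + 11 + 8 + 8 + 20) + (6-1)×2
= 71 + 10
= 81 time units


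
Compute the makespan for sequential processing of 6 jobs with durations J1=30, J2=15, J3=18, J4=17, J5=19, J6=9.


Sequential makespan: sum all processing times
= 30 + 15 + 18 + 17 + 19 + 9
= 108 time units


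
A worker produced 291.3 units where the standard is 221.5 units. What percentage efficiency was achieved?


Efficiency = (actual / standard) × 100
= (291.3 / 221.5) × 100
= 131.5%


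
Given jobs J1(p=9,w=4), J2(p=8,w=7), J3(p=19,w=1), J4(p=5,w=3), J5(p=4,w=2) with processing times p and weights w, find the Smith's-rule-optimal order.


WSPT (Smith's rule): sort by p/w ascending
  J2: p/w = 8/7 = 1.143
  J4: p/w = 5/3 = 1.667
  J5: p/w = 4/2 = 2.000
  J1: p/w = 9/4 = 2.250
  J3: p/w = 19/1 = 19.000
Order: J2 → J4 → J5 → J1 → J3


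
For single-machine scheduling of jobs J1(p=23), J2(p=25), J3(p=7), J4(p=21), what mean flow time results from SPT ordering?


SPT order: J3 → J4 → J1 → J2
Completion times:
  J3: C=7
  J4: C=28
  J1: C=51
  J2: C=76
Sum = 162, n = 4
Mean flow = 162/4
= 40.50


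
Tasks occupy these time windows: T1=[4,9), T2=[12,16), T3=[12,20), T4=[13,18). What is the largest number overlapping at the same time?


Check each time point for overlaps:
  t=13: 3 tasks active (T2, T3, T4)
Max concurrent = 3


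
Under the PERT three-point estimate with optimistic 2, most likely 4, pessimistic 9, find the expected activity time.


te = (o + 4m + p) / 6
= (2 + 4×4 + 9) / 6
= (2 + 16 + 9) / 6
= 27 / 6
= 4.50


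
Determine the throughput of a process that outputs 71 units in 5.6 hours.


Throughput = units / time
= 71 / 5.6
= 12.7 units/hour


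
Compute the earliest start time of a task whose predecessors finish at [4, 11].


ES = max of all predecessor completion times
Predecessors: [4, 11]
ES = max(4, 11)
= 11


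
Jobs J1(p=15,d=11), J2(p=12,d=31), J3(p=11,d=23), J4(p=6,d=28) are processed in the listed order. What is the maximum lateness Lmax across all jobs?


Lateness per job (L = C - d):
  J1: C=15, d=11, L=4
  J2: C=27, d=31, L=-4
  J3: C=38, d=23, L=15
  J4: C=44, d=28, L=16
Lmax = max(4, -4, 15, 16)
= 16


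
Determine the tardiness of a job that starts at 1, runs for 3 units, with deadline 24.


Completion = start + processing = 1 + 3 = 4
Tardiness = max(0, C - d) = max(0, 4 - 24)
= max(0, -20)
= 0


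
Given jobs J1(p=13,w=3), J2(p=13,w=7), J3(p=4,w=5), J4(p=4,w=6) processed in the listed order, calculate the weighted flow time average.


Completion times:
  J1: C=13, w×C=3×13=39
  J2: C=26, w×C=7×26=182
  J3: C=30, w×C=5×30=150
  J4: C=34, w×C=6×34=204
Sum w×C = 575
Sum w = 21
Weighted avg = 575/21
= 27.38


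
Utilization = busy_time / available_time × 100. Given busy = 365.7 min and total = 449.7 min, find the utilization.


Utilization = busy / total × 100
= 365.7 / 449.7 × 100
= 81.3%


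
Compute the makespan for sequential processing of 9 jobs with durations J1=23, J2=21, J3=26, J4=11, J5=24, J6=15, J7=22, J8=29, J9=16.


Sequential makespan: sum all processing times
= 23 + 21 + 26 + 11 + 24 + 15 + 22 + 29 + 16
= 187 time units


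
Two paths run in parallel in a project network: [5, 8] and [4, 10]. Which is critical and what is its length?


Path A: 5 + 8 = 13
Path B: 4 + 10 = 14
Critical path = longest = max(13, 14)
= 14 (Path B)


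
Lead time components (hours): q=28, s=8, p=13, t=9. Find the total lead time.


Lead time = queue + setup + processing + transit
= 28 + 8 + 13 + 9
= 58 hours


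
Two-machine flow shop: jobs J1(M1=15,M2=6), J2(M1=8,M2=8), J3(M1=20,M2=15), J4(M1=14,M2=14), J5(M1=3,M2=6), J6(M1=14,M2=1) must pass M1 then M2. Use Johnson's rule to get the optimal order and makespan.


Johnson's rule:
Group 1 (M1≤M2, sort by M1): ['J5', 'J2', 'J4']
Group 2 (M1>M2, sort desc M2): ['J3', 'J1', 'J6']
Sequence: J5 → J2 → J4 → J3 → J1 → J6
Makespan calculation:
  J5: M1 done=3, M2 done=9
  J2: M1 done=11, M2 done=19
  J4: M1 done=25, M2 done=39
  J3: M1 done=45, M2 done=60
  J1: M1 done=60, M2 done=66
  J6: M1 done=74, M2 done=75
= Sequence: J5 → J2 → J4 → J3 → J1 → J6, Makespan: 75
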